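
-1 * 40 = -40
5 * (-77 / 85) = -4.53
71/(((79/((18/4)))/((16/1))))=5112/79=64.71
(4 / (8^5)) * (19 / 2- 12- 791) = -1587 / 16384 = -0.10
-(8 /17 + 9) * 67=-10787 /17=-634.53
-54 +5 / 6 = -319 / 6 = -53.17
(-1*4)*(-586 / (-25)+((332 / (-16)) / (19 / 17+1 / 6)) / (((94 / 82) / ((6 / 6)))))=-5754358 / 153925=-37.38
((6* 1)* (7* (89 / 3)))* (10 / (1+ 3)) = 3115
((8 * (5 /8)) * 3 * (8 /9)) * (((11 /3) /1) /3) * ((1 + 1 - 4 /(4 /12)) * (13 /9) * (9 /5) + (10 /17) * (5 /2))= -61160 /153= -399.74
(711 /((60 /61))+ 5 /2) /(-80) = -14507 /1600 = -9.07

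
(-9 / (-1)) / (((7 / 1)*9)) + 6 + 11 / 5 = 8.34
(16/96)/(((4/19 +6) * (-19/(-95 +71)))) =2/59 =0.03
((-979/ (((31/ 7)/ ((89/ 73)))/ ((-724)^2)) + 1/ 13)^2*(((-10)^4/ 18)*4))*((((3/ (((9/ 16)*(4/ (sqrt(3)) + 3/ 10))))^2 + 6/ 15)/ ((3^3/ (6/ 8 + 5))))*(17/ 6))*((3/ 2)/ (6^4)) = 94176518941110511790286320963964151625/ 505808119156144471524 - 1080635389130366503091241055840000000*sqrt(3)/ 42150676596345372627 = 141784861578709610.09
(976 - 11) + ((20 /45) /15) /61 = 7946779 /8235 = 965.00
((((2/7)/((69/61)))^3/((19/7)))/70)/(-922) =-453962/4934758717665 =-0.00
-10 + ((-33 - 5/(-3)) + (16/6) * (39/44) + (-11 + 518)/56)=-55285/1848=-29.92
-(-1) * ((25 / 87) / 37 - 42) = -135173 / 3219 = -41.99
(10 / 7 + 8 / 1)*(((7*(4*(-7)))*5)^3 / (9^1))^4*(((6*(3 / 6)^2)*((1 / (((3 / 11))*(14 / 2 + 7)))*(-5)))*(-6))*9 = 9688849344072531024465920000000000000 / 81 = 119615424000895444746492800000000000.00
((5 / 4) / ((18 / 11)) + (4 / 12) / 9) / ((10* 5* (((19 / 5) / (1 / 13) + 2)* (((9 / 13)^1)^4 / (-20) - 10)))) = -4941053 / 158729930316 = -0.00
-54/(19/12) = -648/19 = -34.11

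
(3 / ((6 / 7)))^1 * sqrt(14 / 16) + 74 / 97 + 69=7 * sqrt(14) / 8 + 6767 / 97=73.04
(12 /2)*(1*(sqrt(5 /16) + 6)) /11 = 3*sqrt(5) /22 + 36 /11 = 3.58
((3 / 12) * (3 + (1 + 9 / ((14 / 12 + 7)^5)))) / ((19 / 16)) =4519883920 / 5367029731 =0.84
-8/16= -0.50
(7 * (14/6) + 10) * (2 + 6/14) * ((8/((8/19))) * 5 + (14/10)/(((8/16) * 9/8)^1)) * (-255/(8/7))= -100159597/72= -1391105.51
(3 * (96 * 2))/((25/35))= 4032/5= 806.40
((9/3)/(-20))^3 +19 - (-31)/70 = 1088611/56000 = 19.44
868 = 868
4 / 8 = 1 / 2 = 0.50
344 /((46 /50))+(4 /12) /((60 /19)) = 1548437 /4140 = 374.02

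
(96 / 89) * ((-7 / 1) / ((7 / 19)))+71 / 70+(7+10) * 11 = 1043649 / 6230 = 167.52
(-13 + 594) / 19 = 581 / 19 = 30.58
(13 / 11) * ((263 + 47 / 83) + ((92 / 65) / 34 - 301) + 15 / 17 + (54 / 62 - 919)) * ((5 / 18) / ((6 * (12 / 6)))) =-1357097791 / 51964308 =-26.12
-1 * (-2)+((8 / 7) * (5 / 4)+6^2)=276 / 7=39.43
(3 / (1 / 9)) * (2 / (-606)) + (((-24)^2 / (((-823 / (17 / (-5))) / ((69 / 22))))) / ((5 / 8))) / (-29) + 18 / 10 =861198048 / 662905925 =1.30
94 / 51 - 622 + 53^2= 111631 / 51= 2188.84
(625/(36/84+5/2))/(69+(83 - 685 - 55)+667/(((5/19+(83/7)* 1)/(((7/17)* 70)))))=0.21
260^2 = 67600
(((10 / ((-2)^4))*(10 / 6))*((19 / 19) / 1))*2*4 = 25 / 3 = 8.33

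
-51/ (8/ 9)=-459/ 8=-57.38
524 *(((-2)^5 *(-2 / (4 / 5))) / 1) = 41920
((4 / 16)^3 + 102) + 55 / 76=124931 / 1216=102.74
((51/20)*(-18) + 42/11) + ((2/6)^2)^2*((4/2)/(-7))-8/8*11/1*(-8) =2863697/62370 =45.91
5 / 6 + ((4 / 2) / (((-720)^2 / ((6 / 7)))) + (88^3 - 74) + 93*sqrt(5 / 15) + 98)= 31*sqrt(3) + 206084642401 / 302400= 681550.53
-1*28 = -28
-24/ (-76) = 6/ 19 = 0.32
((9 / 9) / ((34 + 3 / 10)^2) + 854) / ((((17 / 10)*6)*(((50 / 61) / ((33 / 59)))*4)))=1982851299 / 138825820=14.28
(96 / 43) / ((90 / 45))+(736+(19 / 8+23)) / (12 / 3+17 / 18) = 2374305 / 15308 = 155.10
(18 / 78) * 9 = 27 / 13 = 2.08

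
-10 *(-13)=130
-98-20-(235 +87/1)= -440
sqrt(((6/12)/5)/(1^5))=sqrt(10)/10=0.32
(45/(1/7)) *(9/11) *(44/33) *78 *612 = 16403825.45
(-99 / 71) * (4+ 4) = -792 / 71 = -11.15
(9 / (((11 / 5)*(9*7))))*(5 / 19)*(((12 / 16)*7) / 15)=5 / 836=0.01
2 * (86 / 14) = 86 / 7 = 12.29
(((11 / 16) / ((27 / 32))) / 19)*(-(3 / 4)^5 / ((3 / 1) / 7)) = -231 / 9728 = -0.02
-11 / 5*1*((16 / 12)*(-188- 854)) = 45848 / 15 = 3056.53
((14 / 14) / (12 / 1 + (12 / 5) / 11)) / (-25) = -11 / 3360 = -0.00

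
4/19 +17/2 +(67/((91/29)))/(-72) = 1047439/124488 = 8.41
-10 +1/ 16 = -159/ 16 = -9.94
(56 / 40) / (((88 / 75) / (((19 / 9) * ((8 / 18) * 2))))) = 665 / 297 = 2.24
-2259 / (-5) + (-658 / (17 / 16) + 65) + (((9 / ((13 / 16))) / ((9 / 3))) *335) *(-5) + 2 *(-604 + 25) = -8226846 / 1105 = -7445.11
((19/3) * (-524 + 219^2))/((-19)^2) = 47437/57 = 832.23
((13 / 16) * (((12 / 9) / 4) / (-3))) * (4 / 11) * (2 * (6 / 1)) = -13 / 33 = -0.39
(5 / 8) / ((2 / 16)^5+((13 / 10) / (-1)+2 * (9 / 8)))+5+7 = 1970236 / 155653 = 12.66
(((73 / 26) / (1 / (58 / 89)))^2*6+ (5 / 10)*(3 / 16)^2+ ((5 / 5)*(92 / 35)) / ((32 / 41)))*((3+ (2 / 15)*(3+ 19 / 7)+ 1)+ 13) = 210029966520799 / 503760391680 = 416.92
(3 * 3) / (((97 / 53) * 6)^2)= 2809 / 37636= 0.07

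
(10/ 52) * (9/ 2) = 45/ 52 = 0.87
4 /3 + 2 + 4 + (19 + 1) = 82 /3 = 27.33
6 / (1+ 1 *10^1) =6 / 11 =0.55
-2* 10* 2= -40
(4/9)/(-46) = -2/207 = -0.01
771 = 771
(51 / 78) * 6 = 51 / 13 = 3.92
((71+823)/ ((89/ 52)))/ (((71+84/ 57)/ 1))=294424/ 40851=7.21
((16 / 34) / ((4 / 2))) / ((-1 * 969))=-4 / 16473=-0.00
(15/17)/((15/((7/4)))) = 7/68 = 0.10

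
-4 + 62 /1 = 58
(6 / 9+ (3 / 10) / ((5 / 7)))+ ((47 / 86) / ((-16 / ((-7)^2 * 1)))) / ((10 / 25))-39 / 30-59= -13085257 / 206400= -63.40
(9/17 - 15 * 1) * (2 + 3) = -1230/17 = -72.35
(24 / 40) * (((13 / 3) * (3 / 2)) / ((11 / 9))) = 351 / 110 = 3.19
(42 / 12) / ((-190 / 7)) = -49 / 380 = -0.13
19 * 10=190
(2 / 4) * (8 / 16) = 0.25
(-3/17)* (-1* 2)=6/17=0.35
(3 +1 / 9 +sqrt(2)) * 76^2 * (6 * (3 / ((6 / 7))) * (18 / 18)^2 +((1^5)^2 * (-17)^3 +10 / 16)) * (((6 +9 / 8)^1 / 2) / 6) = -1878796703 / 36 -268399529 * sqrt(2) / 16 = -75912188.18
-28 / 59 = -0.47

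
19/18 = 1.06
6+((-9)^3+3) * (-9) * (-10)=-65334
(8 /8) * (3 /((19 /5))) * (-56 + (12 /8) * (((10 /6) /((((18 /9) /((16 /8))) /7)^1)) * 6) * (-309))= -25658.68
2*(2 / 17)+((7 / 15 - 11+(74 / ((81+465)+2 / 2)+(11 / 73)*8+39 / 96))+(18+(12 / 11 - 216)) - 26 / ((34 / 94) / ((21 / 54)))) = -2509815901951 / 10752619680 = -233.41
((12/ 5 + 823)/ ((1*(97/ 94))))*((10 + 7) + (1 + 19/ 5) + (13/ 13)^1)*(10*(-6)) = -530699184/ 485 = -1094225.12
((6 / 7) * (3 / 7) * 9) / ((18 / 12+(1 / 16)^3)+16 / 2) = 221184 / 635579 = 0.35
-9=-9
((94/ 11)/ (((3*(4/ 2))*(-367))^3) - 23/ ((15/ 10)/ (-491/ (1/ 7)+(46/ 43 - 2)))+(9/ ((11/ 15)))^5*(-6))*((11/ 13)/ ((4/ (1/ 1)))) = -59811565774880104946693/ 174769034934512304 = -342232.05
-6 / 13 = -0.46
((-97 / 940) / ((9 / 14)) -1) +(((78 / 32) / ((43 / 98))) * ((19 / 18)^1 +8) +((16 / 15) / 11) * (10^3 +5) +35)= 2906743589 / 16006320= 181.60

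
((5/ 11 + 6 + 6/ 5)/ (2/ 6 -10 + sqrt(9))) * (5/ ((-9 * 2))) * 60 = 19.14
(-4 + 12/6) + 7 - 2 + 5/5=4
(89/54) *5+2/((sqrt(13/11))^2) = 9.93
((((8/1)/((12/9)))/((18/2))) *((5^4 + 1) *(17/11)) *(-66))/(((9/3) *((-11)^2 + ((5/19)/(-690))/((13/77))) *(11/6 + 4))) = -2901945696/144351515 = -20.10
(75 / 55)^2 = 225 / 121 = 1.86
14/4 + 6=19/2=9.50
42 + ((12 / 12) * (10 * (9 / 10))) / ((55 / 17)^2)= 129651 / 3025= 42.86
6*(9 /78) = 9 /13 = 0.69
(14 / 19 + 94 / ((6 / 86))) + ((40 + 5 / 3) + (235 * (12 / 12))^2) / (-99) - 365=2397265 / 5643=424.82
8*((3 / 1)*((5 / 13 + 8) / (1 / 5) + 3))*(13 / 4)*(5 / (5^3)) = 3504 / 25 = 140.16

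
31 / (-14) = -31 / 14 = -2.21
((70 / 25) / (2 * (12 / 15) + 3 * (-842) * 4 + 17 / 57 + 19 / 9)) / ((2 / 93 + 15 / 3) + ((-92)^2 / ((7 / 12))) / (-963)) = 27793143 / 1007118572246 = 0.00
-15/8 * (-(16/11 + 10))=945/44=21.48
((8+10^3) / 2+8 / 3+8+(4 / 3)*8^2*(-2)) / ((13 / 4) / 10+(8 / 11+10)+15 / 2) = 151360 / 8163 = 18.54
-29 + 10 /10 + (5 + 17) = -6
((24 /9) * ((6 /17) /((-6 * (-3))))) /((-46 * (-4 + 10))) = -0.00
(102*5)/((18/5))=425/3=141.67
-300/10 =-30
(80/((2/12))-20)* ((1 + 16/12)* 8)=25760/3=8586.67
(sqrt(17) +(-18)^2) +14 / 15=sqrt(17) +4874 / 15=329.06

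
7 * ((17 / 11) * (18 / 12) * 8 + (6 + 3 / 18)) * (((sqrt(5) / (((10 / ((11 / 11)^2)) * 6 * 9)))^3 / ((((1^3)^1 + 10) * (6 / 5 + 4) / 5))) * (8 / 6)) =11417 * sqrt(5) / 17833742784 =0.00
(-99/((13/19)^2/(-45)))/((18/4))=357390/169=2114.73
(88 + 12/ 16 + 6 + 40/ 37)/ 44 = 14183/ 6512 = 2.18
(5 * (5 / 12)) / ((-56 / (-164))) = 1025 / 168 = 6.10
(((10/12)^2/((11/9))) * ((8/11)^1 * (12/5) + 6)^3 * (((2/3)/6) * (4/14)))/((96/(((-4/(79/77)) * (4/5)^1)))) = -715822/2628725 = -0.27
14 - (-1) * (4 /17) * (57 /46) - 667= -255209 /391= -652.71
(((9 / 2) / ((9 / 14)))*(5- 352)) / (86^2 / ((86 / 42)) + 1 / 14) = -34006 / 50569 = -0.67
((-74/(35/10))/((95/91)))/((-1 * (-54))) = -962/2565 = -0.38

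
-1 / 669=-0.00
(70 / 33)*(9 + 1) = 700 / 33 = 21.21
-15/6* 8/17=-20/17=-1.18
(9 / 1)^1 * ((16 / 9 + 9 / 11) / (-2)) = -257 / 22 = -11.68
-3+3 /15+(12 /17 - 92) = -7998 /85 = -94.09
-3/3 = -1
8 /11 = 0.73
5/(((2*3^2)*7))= 5/126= 0.04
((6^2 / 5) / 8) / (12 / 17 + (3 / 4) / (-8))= 272 / 185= 1.47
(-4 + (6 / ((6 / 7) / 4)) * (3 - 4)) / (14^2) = -8 / 49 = -0.16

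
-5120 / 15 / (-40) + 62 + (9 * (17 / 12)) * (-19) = -10303 / 60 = -171.72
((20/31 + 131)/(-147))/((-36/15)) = 2915/7812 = 0.37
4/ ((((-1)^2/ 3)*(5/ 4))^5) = 995328/ 3125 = 318.50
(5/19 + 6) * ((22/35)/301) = 374/28595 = 0.01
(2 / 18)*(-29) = -29 / 9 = -3.22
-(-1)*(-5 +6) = 1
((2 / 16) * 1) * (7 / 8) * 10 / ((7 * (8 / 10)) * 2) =25 / 256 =0.10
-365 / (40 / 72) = -657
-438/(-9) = 146/3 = 48.67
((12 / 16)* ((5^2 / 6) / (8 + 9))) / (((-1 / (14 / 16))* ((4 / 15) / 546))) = -716625 / 2176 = -329.33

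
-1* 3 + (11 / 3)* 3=8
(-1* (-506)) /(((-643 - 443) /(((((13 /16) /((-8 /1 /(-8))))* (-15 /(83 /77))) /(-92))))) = -55055 /961472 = -0.06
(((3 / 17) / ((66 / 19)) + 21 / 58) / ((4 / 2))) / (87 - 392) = -2239 / 3308030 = -0.00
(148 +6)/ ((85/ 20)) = 616/ 17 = 36.24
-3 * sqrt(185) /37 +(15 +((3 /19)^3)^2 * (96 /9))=705695991 /47045881 - 3 * sqrt(185) /37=13.90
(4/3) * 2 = 8/3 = 2.67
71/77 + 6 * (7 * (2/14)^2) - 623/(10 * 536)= 686349/412720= 1.66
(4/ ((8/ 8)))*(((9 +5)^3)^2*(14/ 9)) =421654016/ 9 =46850446.22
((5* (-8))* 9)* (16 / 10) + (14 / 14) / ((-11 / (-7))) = -6329 / 11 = -575.36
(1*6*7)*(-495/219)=-6930/73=-94.93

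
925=925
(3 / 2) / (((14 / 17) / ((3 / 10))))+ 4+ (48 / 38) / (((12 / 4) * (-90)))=217459 / 47880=4.54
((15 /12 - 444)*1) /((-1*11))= 161 /4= 40.25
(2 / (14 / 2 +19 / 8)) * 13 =208 / 75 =2.77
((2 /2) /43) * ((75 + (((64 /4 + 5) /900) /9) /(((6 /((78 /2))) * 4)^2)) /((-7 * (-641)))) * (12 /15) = 12961183 /41675256000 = 0.00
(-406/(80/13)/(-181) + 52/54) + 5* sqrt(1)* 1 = 1236893/195480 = 6.33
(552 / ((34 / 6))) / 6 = 276 / 17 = 16.24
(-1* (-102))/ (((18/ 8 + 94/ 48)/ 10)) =24480/ 101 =242.38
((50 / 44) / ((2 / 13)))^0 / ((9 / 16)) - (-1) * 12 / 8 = 59 / 18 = 3.28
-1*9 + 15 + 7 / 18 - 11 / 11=97 / 18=5.39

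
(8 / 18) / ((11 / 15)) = 0.61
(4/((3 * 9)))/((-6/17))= -0.42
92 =92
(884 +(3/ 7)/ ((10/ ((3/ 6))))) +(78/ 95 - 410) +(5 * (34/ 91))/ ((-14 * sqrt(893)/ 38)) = 1263081/ 2660 - 170 * sqrt(893)/ 29939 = 474.67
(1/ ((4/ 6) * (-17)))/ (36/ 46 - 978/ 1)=23/ 254728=0.00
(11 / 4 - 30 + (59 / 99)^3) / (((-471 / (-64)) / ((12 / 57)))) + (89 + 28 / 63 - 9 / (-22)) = 1547001012259 / 17366411502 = 89.08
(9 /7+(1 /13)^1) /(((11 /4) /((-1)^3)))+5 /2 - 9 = -14005 /2002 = -7.00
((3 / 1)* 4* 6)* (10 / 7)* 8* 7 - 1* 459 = 5301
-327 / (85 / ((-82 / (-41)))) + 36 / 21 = -3558 / 595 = -5.98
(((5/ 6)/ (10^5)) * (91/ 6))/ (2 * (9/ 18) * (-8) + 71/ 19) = -1729/ 58320000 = -0.00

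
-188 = -188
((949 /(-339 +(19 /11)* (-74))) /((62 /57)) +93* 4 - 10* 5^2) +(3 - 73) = 1227709 /24490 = 50.13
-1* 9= -9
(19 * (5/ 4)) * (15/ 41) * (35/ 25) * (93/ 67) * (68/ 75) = 210273/ 13735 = 15.31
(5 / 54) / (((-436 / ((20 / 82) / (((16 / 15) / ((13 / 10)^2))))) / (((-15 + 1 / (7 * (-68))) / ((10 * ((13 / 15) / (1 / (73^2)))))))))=464165 / 17412223911936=0.00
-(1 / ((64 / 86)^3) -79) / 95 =501833 / 622592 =0.81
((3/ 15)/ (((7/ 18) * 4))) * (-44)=-198/ 35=-5.66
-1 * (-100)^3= 1000000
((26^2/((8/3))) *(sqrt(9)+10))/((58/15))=98865/116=852.28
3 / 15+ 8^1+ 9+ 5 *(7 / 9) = 949 / 45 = 21.09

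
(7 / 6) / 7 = 1 / 6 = 0.17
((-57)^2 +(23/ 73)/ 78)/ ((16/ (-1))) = -18499829/ 91104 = -203.06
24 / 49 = 0.49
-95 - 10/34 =-1620/17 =-95.29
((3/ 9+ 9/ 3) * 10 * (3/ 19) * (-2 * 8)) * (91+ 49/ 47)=-6921600/ 893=-7750.95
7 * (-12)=-84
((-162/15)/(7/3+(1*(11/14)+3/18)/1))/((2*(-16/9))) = 1701/1840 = 0.92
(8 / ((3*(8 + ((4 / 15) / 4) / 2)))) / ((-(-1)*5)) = 16 / 241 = 0.07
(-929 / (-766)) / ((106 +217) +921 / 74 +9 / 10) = 171865 / 47663584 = 0.00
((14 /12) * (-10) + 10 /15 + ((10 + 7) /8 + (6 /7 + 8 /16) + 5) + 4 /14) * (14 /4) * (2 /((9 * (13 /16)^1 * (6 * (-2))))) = 0.18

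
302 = 302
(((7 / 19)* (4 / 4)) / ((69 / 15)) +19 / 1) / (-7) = -8338 / 3059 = -2.73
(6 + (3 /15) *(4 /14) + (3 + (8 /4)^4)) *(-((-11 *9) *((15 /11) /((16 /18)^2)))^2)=-20973319065 /28672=-731491.32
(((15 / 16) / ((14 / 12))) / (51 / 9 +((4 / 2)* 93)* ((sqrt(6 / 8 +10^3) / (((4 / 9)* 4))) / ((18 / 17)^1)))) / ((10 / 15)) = -25920 / 37079983381 +225990* sqrt(4003) / 37079983381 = 0.00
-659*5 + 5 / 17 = -3294.71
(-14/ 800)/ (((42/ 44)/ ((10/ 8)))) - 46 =-46.02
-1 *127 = -127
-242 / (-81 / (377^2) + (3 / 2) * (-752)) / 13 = 0.02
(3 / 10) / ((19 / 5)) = 3 / 38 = 0.08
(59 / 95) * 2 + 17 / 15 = 2.38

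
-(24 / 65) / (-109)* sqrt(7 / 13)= 24* sqrt(91) / 92105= 0.00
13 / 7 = 1.86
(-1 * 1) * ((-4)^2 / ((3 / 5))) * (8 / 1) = -640 / 3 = -213.33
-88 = -88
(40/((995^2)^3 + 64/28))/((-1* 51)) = -280/346422985840186828941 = -0.00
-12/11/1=-12/11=-1.09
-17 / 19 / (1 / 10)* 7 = -1190 / 19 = -62.63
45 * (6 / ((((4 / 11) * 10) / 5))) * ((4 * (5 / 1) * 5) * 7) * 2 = 519750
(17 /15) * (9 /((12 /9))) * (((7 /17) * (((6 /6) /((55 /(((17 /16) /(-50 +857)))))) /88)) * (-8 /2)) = -357 /104156800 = -0.00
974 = 974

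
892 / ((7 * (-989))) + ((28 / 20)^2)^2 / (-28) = -4604589 / 17307500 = -0.27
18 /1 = 18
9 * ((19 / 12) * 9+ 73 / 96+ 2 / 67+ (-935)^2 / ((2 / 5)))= 42172904217 / 2144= 19670197.86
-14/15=-0.93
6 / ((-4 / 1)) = -1.50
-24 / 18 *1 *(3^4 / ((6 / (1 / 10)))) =-9 / 5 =-1.80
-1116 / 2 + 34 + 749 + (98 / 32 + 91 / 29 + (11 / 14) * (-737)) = -1129885 / 3248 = -347.87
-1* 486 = -486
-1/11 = -0.09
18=18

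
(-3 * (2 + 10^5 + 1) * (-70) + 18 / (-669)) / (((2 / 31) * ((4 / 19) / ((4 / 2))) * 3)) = 229864145423 / 223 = 1030780921.18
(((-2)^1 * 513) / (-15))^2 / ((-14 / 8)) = -467856 / 175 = -2673.46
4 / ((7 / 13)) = 52 / 7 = 7.43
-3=-3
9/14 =0.64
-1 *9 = -9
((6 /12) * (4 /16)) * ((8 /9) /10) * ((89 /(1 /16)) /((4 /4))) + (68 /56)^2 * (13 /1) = 308617 /8820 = 34.99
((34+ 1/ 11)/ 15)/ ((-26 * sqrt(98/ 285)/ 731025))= -18275625 * sqrt(570)/ 4004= -108972.17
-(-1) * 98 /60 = 49 /30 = 1.63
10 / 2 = 5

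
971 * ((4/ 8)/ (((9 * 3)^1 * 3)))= 971/ 162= 5.99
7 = 7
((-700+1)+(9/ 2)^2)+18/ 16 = -5421/ 8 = -677.62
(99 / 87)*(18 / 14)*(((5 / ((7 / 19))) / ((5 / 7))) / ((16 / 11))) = 62073 / 3248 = 19.11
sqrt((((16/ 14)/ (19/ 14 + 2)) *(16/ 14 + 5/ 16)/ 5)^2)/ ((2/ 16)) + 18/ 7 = 5534/ 1645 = 3.36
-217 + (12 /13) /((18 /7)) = -8449 /39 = -216.64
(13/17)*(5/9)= 65/153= 0.42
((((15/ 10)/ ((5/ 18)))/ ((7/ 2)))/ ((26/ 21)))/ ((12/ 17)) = 459/ 260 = 1.77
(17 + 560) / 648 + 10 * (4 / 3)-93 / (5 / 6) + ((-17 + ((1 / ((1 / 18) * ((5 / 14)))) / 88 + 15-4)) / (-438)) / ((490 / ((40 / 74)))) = -91863136837 / 943383672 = -97.38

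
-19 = -19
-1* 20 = -20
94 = 94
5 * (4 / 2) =10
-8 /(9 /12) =-10.67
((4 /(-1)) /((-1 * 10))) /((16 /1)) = 1 /40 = 0.02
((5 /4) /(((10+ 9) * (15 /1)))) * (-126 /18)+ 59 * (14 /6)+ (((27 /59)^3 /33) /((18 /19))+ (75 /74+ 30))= 3214239157381 /19058349684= 168.65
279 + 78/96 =4477/16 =279.81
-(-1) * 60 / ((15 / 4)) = 16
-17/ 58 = -0.29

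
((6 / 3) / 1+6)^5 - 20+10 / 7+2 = 229260 / 7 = 32751.43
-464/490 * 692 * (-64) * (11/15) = 113022976/3675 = 30754.55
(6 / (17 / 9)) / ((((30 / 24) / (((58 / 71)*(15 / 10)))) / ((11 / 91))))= 206712 / 549185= 0.38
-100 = -100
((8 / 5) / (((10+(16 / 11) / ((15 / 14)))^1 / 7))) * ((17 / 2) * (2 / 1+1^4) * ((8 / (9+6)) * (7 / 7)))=62832 / 4685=13.41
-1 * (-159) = 159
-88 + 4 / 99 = -8708 / 99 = -87.96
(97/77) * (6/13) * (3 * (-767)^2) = 1026126.47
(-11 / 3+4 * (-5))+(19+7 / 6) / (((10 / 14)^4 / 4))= 178889 / 625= 286.22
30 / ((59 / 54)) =1620 / 59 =27.46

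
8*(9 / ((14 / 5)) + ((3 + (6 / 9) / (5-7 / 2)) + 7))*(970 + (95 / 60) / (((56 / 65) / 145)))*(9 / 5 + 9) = 286000943 / 196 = 1459188.48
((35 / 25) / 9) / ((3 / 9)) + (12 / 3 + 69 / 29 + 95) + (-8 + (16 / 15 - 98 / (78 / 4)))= 169437 / 1885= 89.89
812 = 812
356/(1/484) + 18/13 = 2239970/13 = 172305.38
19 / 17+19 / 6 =437 / 102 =4.28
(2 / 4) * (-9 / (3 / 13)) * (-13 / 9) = 169 / 6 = 28.17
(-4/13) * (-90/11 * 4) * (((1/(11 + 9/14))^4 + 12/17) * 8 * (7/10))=39.81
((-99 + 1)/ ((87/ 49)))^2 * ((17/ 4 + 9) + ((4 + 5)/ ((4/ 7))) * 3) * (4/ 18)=2790163684/ 68121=40958.94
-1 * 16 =-16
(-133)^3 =-2352637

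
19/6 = 3.17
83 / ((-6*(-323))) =83 / 1938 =0.04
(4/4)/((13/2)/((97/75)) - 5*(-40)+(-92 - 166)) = -194/10277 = -0.02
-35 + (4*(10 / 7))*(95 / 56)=-1240 / 49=-25.31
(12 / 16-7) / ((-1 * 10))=5 / 8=0.62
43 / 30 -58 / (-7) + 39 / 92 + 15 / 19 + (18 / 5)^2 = 21926087 / 917700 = 23.89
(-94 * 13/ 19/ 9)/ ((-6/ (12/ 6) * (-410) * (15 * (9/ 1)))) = -611/ 14197275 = -0.00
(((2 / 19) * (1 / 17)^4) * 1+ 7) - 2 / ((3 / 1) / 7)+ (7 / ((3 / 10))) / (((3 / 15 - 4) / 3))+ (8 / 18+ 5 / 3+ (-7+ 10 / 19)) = -292072919 / 14282091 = -20.45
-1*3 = -3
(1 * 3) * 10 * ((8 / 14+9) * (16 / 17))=32160 / 119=270.25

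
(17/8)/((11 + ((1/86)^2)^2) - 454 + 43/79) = -9182899486/1912012322385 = -0.00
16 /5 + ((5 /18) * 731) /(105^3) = 13336571 /4167450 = 3.20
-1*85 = -85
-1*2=-2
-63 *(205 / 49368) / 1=-0.26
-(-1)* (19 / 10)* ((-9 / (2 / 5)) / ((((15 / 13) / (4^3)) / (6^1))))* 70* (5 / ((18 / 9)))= -2489760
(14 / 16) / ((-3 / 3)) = -7 / 8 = -0.88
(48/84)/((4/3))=3/7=0.43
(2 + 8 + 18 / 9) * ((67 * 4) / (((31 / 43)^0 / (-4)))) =-12864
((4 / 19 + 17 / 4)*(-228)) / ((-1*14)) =1017 / 14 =72.64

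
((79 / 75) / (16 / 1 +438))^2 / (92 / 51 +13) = 106097 / 291782962500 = 0.00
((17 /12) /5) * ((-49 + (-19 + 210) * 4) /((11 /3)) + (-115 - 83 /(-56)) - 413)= -63121 /672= -93.93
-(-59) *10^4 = 590000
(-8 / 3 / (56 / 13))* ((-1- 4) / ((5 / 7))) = 13 / 3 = 4.33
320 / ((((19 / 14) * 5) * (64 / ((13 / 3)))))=3.19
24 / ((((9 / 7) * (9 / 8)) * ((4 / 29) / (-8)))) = -25984 / 27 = -962.37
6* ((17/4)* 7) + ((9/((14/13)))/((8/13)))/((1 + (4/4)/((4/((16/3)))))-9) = 395277/2240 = 176.46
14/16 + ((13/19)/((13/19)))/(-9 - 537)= 1907/2184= 0.87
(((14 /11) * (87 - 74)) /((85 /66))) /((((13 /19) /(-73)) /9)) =-1048572 /85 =-12336.14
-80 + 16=-64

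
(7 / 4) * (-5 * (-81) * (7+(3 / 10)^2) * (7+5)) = 1206009 / 20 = 60300.45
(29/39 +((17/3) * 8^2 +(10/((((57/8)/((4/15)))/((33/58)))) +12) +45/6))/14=784089/28652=27.37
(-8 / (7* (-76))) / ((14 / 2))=2 / 931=0.00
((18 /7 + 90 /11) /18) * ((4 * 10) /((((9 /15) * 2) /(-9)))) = -13800 /77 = -179.22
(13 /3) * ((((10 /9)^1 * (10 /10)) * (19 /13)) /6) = 95 /81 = 1.17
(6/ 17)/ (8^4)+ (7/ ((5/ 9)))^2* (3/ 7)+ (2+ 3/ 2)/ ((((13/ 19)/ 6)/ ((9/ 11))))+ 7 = 12465635813/ 124467200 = 100.15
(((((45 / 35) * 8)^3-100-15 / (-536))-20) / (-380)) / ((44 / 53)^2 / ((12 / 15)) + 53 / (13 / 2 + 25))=-4500127036953 / 4493279788480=-1.00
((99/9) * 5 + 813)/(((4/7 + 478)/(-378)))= -1148364/1675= -685.59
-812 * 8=-6496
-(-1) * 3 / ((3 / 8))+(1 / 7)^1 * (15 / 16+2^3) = 1039 / 112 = 9.28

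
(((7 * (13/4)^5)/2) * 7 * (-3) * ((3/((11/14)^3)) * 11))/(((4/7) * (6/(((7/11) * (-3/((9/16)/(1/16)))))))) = 305775751099/2725888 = 112174.73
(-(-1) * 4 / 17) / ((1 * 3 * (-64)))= -1 / 816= -0.00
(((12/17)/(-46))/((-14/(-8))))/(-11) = 24/30107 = 0.00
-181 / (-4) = 181 / 4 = 45.25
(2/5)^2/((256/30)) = 3/160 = 0.02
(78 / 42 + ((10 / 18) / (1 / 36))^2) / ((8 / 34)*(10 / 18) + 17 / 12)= 1721556 / 6629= 259.70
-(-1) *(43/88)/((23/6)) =0.13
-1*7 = -7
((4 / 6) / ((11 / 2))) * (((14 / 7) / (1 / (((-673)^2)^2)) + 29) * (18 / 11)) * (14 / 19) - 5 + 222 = 137857224824179 / 2299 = 59963995138.83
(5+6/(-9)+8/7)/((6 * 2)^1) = 115/252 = 0.46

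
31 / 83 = 0.37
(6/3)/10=1/5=0.20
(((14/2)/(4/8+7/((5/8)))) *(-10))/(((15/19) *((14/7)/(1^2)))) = -1330/351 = -3.79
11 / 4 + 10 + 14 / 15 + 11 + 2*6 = 36.68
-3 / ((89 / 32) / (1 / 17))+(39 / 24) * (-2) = -20053 / 6052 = -3.31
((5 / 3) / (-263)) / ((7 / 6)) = -10 / 1841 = -0.01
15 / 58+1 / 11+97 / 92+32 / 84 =1100005 / 616308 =1.78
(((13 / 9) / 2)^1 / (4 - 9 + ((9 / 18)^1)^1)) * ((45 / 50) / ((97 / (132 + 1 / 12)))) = -4121 / 20952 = -0.20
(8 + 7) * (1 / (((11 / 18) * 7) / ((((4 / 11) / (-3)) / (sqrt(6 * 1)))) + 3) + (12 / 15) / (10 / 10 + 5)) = 285754 / 143309 - 10164 * sqrt(6) / 143309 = 1.82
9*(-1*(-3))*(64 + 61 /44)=77679 /44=1765.43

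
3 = 3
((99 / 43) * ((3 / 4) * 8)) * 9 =5346 / 43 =124.33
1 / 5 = 0.20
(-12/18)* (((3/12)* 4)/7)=-0.10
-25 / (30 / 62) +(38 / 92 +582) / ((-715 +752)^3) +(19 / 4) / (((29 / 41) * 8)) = -164816390485 / 3243412896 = -50.82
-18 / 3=-6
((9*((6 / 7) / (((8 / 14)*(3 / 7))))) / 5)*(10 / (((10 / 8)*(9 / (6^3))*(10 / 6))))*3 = 54432 / 25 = 2177.28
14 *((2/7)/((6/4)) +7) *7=2114/3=704.67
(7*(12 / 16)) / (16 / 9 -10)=-189 / 296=-0.64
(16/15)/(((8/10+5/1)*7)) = 0.03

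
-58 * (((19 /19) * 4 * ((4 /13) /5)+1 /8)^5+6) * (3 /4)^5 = -82.68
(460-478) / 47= -18 / 47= -0.38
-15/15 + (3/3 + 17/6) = 17/6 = 2.83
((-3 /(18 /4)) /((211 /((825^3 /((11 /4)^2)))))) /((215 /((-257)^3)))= 168048470700000 /9073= 18521819761.93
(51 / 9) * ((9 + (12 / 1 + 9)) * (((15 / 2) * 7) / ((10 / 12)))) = 10710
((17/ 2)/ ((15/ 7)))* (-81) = -3213/ 10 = -321.30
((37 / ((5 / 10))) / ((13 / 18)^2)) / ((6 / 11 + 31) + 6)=263736 / 69797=3.78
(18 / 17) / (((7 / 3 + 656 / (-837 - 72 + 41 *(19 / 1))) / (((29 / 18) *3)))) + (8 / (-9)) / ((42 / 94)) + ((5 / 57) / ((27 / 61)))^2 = -572041439644 / 149100765471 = -3.84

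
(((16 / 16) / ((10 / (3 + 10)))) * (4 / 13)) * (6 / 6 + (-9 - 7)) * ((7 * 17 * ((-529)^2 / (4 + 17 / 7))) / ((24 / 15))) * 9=-699322659 / 4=-174830664.75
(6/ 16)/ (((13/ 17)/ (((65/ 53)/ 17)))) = 15/ 424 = 0.04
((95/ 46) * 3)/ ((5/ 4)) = 114/ 23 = 4.96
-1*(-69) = 69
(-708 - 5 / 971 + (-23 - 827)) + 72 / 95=-143648273 / 92245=-1557.25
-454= -454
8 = 8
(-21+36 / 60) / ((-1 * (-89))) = -102 / 445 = -0.23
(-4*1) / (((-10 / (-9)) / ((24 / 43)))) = -432 / 215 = -2.01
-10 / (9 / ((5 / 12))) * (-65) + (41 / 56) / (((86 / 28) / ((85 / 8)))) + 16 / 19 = 23624237 / 705888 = 33.47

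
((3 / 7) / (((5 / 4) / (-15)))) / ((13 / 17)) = -612 / 91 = -6.73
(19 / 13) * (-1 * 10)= -190 / 13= -14.62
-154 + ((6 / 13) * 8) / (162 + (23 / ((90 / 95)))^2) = -487385362 / 3164941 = -154.00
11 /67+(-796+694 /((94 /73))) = -256.88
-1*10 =-10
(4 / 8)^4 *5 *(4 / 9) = 5 / 36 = 0.14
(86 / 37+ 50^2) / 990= 15431 / 6105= 2.53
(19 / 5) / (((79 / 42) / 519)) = 414162 / 395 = 1048.51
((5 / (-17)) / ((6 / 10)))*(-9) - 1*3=24 / 17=1.41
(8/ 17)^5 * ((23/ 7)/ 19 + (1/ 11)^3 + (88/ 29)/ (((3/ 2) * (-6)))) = -247507124224/ 65601657230571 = -0.00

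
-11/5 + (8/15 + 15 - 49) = -107/3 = -35.67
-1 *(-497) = 497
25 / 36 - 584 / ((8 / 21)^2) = -289687 / 72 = -4023.43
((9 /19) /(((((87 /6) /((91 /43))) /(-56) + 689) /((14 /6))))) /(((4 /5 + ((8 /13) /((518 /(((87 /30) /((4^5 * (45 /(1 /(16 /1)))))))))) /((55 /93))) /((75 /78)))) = 7805147750400000 /4047444102038468707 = 0.00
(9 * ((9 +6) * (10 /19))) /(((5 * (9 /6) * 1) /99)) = 17820 /19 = 937.89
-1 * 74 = -74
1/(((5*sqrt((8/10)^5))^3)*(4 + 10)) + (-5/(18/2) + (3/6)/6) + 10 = 9.53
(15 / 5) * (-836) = -2508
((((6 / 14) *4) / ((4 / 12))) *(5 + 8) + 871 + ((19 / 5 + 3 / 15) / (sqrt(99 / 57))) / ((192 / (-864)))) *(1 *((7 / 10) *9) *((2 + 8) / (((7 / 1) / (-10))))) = -590850 / 7 + 540 *sqrt(627) / 11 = -83177.91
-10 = -10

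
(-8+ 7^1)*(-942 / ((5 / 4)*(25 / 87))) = 327816 / 125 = 2622.53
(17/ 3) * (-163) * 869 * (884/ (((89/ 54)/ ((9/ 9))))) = -38316080088/ 89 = -430517753.80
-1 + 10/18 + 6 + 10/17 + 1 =1093/153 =7.14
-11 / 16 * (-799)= 8789 / 16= 549.31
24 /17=1.41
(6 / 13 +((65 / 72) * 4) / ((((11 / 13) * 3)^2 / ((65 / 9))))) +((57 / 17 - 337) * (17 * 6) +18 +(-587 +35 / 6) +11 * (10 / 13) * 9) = -39578368408 / 1146717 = -34514.50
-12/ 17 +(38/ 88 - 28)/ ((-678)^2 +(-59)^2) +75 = 89062231/ 1198780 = 74.29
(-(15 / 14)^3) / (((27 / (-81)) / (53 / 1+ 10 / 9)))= 547875 / 2744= 199.66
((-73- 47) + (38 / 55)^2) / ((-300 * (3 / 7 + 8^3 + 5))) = 632723 / 821741250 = 0.00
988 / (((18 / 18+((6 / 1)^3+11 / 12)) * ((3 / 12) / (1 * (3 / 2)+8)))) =450528 / 2615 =172.29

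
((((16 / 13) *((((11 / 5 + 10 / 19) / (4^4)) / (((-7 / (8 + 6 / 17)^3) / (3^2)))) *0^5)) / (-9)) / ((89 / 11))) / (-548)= 0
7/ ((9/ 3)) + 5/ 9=26/ 9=2.89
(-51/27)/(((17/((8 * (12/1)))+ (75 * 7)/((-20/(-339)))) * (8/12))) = -272/854297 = -0.00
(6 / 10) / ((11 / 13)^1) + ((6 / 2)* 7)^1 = 1194 / 55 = 21.71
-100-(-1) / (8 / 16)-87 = -185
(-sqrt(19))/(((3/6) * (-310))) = 0.03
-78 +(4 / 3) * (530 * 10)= 20966 / 3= 6988.67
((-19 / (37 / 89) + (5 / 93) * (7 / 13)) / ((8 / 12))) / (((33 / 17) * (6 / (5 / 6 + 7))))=-408114019 / 8857134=-46.08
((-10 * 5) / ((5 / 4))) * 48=-1920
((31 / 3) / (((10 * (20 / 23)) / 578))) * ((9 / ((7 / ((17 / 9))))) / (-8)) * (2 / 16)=-3502969 / 134400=-26.06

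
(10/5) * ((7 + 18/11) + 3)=256/11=23.27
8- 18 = -10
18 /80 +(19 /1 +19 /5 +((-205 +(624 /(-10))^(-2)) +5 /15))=-88408507 /486720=-181.64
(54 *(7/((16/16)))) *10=3780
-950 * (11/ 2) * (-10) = 52250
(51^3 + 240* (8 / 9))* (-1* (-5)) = 1992965 / 3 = 664321.67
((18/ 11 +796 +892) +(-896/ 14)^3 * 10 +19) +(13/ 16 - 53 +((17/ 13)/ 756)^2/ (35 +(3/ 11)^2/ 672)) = -377218651486917621317/ 143988480011376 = -2619783.55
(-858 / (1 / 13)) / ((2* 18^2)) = -1859 / 108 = -17.21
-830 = -830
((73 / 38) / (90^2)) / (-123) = -73 / 37859400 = -0.00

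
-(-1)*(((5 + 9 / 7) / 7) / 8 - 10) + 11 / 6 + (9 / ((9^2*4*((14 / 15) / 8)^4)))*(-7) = -1088288 / 1029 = -1057.62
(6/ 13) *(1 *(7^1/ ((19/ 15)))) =630/ 247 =2.55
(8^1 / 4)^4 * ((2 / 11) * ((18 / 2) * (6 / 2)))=864 / 11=78.55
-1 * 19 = -19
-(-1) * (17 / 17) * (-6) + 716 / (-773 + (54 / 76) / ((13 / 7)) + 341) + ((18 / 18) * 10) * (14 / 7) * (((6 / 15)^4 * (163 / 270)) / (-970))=-165009725542 / 21544003125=-7.66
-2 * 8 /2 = -8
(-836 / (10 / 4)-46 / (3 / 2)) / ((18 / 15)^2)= -6845 / 27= -253.52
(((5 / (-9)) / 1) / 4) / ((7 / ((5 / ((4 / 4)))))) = -25 / 252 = -0.10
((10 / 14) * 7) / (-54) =-5 / 54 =-0.09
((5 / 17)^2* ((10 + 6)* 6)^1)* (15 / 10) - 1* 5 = 2155 / 289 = 7.46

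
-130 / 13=-10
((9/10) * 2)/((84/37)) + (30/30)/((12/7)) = 1.38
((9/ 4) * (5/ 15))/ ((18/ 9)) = 3/ 8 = 0.38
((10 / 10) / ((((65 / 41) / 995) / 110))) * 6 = 5384940 / 13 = 414226.15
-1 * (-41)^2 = -1681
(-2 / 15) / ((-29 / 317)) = 634 / 435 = 1.46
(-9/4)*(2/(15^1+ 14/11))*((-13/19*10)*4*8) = 205920/3401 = 60.55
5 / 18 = 0.28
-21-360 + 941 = 560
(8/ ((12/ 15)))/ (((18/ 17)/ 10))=850/ 9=94.44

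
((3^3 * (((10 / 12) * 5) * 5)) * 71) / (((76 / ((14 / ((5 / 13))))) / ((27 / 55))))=7850115 / 836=9390.09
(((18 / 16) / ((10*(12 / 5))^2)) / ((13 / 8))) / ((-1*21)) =-1 / 17472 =-0.00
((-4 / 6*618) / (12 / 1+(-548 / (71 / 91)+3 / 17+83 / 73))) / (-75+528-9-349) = 18150866 / 2883873485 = 0.01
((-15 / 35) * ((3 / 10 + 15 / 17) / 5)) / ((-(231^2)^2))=67 / 1882445345550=0.00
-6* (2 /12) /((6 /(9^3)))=-243 /2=-121.50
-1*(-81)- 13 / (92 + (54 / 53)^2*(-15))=17353211 / 214688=80.83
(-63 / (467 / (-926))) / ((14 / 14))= 58338 / 467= 124.92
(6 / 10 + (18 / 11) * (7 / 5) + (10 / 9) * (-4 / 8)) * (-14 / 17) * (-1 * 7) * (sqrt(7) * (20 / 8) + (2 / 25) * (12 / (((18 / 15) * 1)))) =26656 / 2475 + 3332 * sqrt(7) / 99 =99.82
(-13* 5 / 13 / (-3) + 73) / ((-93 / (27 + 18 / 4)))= -784 / 31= -25.29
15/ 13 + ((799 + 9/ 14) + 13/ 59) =8601321/ 10738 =801.02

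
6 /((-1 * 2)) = -3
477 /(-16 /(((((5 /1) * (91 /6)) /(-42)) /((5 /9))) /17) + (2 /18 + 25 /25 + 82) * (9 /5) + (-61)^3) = -10335 /4912867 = -0.00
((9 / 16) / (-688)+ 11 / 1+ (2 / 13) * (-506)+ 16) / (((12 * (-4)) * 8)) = 7276405 / 54951936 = 0.13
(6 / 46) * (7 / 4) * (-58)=-609 / 46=-13.24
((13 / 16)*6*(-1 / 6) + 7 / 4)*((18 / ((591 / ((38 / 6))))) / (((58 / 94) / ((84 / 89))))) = 281295 / 1016914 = 0.28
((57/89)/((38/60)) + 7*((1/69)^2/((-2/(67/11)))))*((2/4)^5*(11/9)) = 9385039/244067904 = 0.04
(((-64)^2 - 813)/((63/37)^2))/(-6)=-91723/486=-188.73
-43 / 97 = -0.44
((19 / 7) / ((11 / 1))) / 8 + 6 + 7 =8027 / 616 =13.03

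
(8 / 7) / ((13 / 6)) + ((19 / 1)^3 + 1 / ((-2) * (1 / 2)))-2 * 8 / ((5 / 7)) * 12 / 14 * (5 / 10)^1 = 3116262 / 455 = 6848.93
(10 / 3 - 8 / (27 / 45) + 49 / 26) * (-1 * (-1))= -211 / 26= -8.12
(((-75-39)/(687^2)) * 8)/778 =-152/61198647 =-0.00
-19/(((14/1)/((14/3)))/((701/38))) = -701/6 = -116.83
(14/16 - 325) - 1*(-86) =-1905/8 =-238.12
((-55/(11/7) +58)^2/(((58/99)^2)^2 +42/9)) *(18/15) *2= 304893173574/1148986585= 265.36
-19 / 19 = -1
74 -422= -348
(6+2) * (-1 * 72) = -576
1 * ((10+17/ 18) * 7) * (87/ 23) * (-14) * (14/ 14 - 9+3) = 20285.29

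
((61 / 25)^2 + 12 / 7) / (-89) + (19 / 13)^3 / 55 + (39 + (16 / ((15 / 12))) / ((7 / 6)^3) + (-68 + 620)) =276208070637899 / 461091255625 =599.03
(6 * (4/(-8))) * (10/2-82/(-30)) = -116/5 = -23.20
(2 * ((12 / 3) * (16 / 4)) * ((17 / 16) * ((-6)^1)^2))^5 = 2747306344218624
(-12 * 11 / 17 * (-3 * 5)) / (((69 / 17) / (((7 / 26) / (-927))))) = -770 / 92391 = -0.01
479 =479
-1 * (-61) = 61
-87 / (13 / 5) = -435 / 13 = -33.46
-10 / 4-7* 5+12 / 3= -67 / 2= -33.50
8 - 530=-522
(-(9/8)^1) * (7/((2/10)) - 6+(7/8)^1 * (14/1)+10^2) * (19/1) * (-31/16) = 2995065/512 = 5849.74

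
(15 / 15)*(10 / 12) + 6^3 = 1301 / 6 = 216.83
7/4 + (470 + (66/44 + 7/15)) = 28423/60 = 473.72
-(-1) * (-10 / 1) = -10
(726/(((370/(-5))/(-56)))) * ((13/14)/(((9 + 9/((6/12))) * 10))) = 3146/1665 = 1.89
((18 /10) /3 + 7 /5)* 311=622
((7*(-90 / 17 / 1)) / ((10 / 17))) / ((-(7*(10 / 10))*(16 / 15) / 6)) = 50.62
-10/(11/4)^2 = -160/121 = -1.32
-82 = -82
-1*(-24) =24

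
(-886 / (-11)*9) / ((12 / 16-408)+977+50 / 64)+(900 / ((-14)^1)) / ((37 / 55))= -4904379738 / 52014193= -94.29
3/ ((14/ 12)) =18/ 7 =2.57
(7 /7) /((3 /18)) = 6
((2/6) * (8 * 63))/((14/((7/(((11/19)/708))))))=1129968/11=102724.36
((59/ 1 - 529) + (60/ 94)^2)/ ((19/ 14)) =-14522620/ 41971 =-346.02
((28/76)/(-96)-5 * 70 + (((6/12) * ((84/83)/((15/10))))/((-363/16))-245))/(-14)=1557115675/36636864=42.50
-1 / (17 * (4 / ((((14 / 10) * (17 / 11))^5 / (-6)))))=1403737447 / 12078825000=0.12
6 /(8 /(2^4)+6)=12 /13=0.92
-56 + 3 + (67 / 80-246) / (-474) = -1990147 / 37920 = -52.48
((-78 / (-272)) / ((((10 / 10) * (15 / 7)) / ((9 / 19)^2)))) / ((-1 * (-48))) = 2457 / 3927680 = 0.00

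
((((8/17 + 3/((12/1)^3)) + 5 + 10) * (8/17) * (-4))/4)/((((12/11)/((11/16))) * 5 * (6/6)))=-3666421/3995136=-0.92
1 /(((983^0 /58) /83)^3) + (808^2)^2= 537793907640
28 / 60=7 / 15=0.47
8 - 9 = -1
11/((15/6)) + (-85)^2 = 36147/5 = 7229.40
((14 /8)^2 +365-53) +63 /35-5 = 24949 /80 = 311.86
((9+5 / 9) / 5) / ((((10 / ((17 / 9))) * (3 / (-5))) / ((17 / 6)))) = -12427 / 7290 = -1.70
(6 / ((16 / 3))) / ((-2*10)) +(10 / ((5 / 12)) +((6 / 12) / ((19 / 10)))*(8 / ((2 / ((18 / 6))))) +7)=103669 / 3040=34.10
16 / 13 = 1.23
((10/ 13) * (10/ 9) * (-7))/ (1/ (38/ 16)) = -3325/ 234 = -14.21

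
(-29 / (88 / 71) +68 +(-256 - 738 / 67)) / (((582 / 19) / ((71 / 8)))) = -64.44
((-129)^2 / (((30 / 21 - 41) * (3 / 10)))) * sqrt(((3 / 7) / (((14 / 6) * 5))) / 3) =-11094 * sqrt(15) / 277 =-155.12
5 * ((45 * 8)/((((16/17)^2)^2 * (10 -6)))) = 18792225/32768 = 573.49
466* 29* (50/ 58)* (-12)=-139800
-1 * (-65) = 65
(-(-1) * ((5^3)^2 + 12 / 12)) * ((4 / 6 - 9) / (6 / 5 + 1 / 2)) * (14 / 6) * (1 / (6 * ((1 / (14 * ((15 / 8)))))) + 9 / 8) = -150400250 / 153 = -983008.17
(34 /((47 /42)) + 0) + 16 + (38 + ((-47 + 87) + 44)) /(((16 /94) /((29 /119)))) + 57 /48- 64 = 14160639 /89488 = 158.24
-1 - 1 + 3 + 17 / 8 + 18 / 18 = 33 / 8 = 4.12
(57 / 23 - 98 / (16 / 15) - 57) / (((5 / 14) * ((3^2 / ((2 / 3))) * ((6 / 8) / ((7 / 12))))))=-146657 / 6210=-23.62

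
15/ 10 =3/ 2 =1.50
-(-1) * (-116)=-116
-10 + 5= -5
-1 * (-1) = 1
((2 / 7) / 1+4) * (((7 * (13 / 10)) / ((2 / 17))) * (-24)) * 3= -23868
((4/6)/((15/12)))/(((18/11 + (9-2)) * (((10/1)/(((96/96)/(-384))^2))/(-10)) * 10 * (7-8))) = 11/262656000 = 0.00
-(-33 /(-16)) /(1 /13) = -429 /16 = -26.81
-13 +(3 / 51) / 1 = -220 / 17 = -12.94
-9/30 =-3/10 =-0.30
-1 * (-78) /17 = 78 /17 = 4.59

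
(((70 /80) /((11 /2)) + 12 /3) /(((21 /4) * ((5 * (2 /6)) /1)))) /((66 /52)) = 1586 /4235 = 0.37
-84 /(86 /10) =-420 /43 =-9.77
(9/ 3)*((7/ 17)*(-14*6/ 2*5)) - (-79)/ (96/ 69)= -110231/ 544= -202.63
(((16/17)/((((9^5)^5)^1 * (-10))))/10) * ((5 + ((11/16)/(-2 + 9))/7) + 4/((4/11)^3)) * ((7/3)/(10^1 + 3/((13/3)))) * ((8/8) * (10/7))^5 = -299650000/199578933576404562205953911132163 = -0.00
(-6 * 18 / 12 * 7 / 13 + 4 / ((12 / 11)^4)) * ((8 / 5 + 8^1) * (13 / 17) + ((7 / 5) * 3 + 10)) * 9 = -249490229 / 636480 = -391.98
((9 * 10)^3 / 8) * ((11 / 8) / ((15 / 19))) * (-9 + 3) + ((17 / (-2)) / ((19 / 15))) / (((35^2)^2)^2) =-952256.25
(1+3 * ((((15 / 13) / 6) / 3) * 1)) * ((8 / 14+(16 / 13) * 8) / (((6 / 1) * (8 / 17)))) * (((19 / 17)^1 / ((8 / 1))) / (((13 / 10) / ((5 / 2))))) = 1.18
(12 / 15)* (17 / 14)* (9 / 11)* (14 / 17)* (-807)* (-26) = 755352 / 55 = 13733.67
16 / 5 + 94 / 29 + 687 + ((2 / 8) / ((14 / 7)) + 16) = 823097 / 1160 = 709.57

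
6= 6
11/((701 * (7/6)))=66/4907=0.01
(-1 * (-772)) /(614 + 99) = 772 /713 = 1.08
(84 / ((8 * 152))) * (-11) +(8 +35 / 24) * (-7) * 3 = -60613 / 304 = -199.38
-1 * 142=-142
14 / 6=7 / 3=2.33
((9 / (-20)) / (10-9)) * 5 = -9 / 4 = -2.25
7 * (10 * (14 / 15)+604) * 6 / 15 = 5152 / 3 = 1717.33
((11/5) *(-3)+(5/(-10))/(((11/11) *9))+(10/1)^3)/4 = 89401/360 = 248.34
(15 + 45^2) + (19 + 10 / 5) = 2061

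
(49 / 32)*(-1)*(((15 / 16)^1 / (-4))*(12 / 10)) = 441 / 1024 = 0.43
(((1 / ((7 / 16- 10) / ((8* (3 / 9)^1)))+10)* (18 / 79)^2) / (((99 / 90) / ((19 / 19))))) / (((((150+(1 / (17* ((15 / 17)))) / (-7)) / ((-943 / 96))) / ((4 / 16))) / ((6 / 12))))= -0.00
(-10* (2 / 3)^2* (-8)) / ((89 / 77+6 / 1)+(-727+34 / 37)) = -455840 / 9216981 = -0.05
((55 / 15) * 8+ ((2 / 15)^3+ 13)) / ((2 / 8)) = 169.34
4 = 4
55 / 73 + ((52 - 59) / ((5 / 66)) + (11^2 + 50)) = 28964 / 365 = 79.35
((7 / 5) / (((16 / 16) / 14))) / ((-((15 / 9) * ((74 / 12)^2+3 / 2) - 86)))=10584 / 10865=0.97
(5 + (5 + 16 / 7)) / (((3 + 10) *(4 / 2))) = 43 / 91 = 0.47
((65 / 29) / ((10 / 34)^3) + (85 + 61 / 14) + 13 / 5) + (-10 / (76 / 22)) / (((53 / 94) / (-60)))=4988853717 / 10221050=488.10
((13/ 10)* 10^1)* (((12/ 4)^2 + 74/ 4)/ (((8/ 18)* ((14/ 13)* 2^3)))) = 83655/ 896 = 93.36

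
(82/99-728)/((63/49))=-503930/891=-565.58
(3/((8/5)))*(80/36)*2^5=400/3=133.33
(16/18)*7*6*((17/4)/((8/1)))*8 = 476/3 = 158.67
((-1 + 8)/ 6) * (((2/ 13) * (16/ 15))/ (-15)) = -112/ 8775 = -0.01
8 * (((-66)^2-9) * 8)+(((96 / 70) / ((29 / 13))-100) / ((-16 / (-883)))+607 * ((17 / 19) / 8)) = 42086205699 / 154280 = 272791.07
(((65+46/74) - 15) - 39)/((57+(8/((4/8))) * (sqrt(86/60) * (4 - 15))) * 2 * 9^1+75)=-75680 * sqrt(1290)/812338293 - 789050/812338293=-0.00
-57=-57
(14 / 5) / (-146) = -7 / 365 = -0.02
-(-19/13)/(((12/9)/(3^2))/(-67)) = -34371/52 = -660.98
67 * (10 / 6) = 335 / 3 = 111.67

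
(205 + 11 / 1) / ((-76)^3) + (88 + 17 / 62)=150156391 / 1701032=88.27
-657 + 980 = 323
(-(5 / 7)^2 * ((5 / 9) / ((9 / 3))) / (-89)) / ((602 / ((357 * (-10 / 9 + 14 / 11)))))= 17000 / 167082993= 0.00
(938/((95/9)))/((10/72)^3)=393869952/11875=33168.00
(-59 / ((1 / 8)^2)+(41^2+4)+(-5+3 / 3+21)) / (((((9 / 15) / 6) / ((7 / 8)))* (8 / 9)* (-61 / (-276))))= -92373.75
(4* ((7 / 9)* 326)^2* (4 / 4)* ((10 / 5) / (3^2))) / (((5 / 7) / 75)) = 1458106720 / 243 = 6000439.18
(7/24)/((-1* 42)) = -0.01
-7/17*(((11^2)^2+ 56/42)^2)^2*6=-52125977473155687374/459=-113564221074413262.25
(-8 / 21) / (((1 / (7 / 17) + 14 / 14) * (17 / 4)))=-4 / 153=-0.03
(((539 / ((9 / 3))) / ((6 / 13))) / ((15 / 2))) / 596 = 7007 / 80460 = 0.09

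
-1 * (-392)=392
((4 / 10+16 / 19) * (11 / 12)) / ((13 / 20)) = 1298 / 741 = 1.75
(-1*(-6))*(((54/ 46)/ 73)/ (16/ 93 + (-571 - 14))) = -15066/ 91319131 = -0.00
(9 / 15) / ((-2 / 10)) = -3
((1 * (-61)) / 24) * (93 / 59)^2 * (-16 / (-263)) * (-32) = 11255232 / 915503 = 12.29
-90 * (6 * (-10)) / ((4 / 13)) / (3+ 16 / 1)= 923.68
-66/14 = -33/7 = -4.71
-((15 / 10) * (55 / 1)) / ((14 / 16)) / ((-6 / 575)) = 9035.71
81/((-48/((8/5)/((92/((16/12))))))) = -0.04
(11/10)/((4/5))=11/8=1.38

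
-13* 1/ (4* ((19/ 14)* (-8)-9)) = 91/ 556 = 0.16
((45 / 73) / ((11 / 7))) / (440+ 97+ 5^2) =315 / 451286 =0.00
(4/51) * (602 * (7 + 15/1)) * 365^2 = 7057727600/51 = 138386815.69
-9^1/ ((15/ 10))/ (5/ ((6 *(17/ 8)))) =-153/ 10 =-15.30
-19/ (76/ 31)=-31/ 4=-7.75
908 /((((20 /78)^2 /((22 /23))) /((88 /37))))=668436912 /21275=31418.89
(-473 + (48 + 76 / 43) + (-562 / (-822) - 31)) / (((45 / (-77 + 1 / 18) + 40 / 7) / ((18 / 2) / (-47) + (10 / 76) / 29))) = 150495009221753 / 9104124430452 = 16.53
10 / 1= 10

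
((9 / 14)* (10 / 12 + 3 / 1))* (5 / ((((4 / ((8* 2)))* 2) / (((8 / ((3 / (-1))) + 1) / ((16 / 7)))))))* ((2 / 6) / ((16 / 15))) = -2875 / 512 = -5.62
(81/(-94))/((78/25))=-0.28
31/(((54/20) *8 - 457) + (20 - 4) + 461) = 155/208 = 0.75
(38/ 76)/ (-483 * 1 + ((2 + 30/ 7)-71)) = -7/ 7668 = -0.00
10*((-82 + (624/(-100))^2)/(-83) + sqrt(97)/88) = 5*sqrt(97)/44 + 53828/10375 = 6.31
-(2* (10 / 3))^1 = -20 / 3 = -6.67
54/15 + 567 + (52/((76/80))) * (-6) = 23007/95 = 242.18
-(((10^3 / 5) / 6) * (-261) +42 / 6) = 8693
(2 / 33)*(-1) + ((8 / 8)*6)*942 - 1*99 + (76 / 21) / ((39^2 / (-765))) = 216710141 / 39039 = 5551.12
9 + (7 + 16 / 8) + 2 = 20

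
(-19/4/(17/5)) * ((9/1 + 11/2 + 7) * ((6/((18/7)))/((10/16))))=-5719/51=-112.14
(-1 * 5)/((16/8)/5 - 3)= 25/13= 1.92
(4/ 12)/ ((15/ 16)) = 16/ 45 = 0.36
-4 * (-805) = 3220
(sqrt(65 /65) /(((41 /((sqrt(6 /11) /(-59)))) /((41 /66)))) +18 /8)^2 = 1125870281 /222394128 - 3 * sqrt(66) /28556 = 5.06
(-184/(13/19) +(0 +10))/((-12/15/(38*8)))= 1279080/13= 98390.77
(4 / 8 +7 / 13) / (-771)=-9 / 6682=-0.00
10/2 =5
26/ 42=13/ 21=0.62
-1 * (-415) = 415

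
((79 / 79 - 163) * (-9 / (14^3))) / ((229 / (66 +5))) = 51759 / 314188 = 0.16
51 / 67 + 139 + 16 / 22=103540 / 737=140.49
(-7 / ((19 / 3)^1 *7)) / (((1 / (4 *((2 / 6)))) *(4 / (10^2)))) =-100 / 19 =-5.26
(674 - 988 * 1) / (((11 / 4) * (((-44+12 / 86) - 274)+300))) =6751 / 1056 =6.39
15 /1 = 15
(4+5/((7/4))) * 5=240/7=34.29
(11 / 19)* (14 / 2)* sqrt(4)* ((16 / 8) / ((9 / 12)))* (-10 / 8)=-1540 / 57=-27.02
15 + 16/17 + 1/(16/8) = 559/34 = 16.44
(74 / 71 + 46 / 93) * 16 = 162368 / 6603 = 24.59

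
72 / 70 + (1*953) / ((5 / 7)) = 46733 / 35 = 1335.23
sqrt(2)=1.41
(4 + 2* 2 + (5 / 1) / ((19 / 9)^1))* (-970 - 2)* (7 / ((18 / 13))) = -968058 / 19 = -50950.42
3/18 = 1/6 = 0.17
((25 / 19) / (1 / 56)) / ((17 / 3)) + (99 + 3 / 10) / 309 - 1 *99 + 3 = -27505327 / 332690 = -82.68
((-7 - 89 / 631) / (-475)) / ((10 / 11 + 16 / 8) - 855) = -49566 / 2809322425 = -0.00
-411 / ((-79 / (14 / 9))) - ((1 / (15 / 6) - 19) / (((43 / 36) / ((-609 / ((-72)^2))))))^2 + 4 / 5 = 15554857147 / 2804563200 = 5.55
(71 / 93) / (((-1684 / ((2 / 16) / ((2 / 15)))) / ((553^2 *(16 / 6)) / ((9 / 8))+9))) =-6948066745 / 22552128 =-308.09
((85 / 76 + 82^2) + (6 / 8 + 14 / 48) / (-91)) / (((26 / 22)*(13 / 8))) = 3501.83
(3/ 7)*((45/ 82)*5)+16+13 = 30.18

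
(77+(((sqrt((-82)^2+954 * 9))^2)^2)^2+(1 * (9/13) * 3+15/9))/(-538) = -2142719736113193149/20982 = -102121806124925.80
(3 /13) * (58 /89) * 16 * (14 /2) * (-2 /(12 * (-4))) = 812 /1157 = 0.70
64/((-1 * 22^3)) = -8/1331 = -0.01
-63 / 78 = -21 / 26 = -0.81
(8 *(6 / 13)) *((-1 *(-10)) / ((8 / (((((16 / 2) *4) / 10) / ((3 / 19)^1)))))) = 1216 / 13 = 93.54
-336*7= -2352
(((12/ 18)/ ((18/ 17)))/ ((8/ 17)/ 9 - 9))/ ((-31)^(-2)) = -277729/ 4107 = -67.62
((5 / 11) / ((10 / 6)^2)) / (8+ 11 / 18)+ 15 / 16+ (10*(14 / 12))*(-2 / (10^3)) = 381853 / 409200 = 0.93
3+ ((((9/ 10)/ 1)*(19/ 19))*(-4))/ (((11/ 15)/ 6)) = -291/ 11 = -26.45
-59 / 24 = -2.46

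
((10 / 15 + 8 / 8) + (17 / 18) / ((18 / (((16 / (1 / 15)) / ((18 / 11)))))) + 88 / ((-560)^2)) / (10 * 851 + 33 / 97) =8650719281 / 7863411376800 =0.00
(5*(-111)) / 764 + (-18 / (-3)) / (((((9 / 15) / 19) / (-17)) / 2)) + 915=-4236935 / 764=-5545.73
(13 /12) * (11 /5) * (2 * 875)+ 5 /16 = 200215 /48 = 4171.15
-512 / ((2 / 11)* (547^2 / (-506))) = 1424896 / 299209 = 4.76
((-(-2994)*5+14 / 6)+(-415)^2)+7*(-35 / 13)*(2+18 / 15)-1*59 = 7296043 / 39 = 187078.03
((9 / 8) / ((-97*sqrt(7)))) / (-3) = 3*sqrt(7) / 5432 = 0.00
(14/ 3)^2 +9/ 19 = 3805/ 171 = 22.25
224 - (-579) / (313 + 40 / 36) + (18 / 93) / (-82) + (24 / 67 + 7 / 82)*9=110659511993 / 481477678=229.83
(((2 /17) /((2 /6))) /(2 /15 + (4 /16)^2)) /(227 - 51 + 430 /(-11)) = 2640 /200549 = 0.01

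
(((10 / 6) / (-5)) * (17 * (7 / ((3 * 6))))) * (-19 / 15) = 2261 / 810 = 2.79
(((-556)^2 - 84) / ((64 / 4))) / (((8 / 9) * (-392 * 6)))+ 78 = 1725075 / 25088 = 68.76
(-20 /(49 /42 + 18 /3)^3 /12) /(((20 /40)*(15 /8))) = -384 /79507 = -0.00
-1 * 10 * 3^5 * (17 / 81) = -510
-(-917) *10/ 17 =9170/ 17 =539.41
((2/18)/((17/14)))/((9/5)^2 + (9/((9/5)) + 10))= 175/34884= 0.01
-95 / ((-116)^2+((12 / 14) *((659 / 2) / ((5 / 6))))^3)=-4073125 / 1669643881928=-0.00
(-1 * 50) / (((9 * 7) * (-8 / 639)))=1775 / 28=63.39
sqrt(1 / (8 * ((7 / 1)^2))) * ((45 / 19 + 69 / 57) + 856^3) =31679495.95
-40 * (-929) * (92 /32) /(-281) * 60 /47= -6410100 /13207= -485.36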